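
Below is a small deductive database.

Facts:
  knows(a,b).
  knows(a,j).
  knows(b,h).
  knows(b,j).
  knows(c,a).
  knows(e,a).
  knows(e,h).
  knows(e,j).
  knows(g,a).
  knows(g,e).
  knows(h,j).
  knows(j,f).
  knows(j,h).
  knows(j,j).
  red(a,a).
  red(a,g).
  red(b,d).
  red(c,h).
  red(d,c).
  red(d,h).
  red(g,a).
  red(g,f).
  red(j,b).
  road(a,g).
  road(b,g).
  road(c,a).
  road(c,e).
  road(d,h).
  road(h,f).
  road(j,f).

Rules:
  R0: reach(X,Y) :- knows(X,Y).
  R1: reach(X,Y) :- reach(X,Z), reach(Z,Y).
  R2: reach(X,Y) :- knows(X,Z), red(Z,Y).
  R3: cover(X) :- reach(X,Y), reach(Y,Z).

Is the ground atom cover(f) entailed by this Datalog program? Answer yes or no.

round 1: derive reach(a,b) via R0 from knows(a,b)
round 1: derive reach(a,j) via R0 from knows(a,j)
round 1: derive reach(b,h) via R0 from knows(b,h)
round 1: derive reach(b,j) via R0 from knows(b,j)
round 1: derive reach(c,a) via R0 from knows(c,a)
round 1: derive reach(e,a) via R0 from knows(e,a)
round 1: derive reach(e,h) via R0 from knows(e,h)
round 1: derive reach(e,j) via R0 from knows(e,j)
round 1: derive reach(g,a) via R0 from knows(g,a)
round 1: derive reach(g,e) via R0 from knows(g,e)
round 1: derive reach(h,j) via R0 from knows(h,j)
round 1: derive reach(j,f) via R0 from knows(j,f)
round 1: derive reach(j,h) via R0 from knows(j,h)
round 1: derive reach(j,j) via R0 from knows(j,j)
round 1: derive reach(a,d) via R2 from knows(a,b), red(b,d)
round 1: derive reach(b,b) via R2 from knows(b,j), red(j,b)
round 1: derive reach(c,g) via R2 from knows(c,a), red(a,g)
round 1: derive reach(e,b) via R2 from knows(e,j), red(j,b)
round 1: derive reach(e,g) via R2 from knows(e,a), red(a,g)
round 1: derive reach(g,g) via R2 from knows(g,a), red(a,g)
round 1: derive reach(h,b) via R2 from knows(h,j), red(j,b)
round 1: derive reach(j,b) via R2 from knows(j,j), red(j,b)
round 2: derive reach(a,f) via R1 from reach(a,j), reach(j,f)
round 2: derive reach(a,h) via R1 from reach(a,b), reach(b,h)
round 2: derive reach(b,f) via R1 from reach(b,j), reach(j,f)
round 2: derive reach(c,b) via R1 from reach(c,a), reach(a,b)
round 2: derive reach(c,d) via R1 from reach(c,a), reach(a,d)
round 2: derive reach(c,e) via R1 from reach(c,g), reach(g,e)
round 2: derive reach(c,j) via R1 from reach(c,a), reach(a,j)
round 2: derive reach(e,d) via R1 from reach(e,a), reach(a,d)
round 2: derive reach(e,e) via R1 from reach(e,g), reach(g,e)
round 2: derive reach(e,f) via R1 from reach(e,j), reach(j,f)
round 2: derive reach(g,b) via R1 from reach(g,a), reach(a,b)
round 2: derive reach(g,d) via R1 from reach(g,a), reach(a,d)
round 2: derive reach(g,h) via R1 from reach(g,e), reach(e,h)
round 2: derive reach(g,j) via R1 from reach(g,a), reach(a,j)
round 2: derive reach(h,f) via R1 from reach(h,j), reach(j,f)
round 2: derive reach(h,h) via R1 from reach(h,b), reach(b,h)
round 2: derive cover(a) via R3 from reach(a,b), reach(b,b)
round 2: derive cover(b) via R3 from reach(b,b), reach(b,b)
round 2: derive cover(c) via R3 from reach(c,a), reach(a,b)
round 2: derive cover(e) via R3 from reach(e,a), reach(a,b)
round 2: derive cover(g) via R3 from reach(g,a), reach(a,b)
round 2: derive cover(h) via R3 from reach(h,b), reach(b,b)
round 2: derive cover(j) via R3 from reach(j,b), reach(b,b)
round 3: derive reach(c,f) via R1 from reach(c,a), reach(a,f)
round 3: derive reach(c,h) via R1 from reach(c,a), reach(a,h)
round 3: derive reach(g,f) via R1 from reach(g,a), reach(a,f)

no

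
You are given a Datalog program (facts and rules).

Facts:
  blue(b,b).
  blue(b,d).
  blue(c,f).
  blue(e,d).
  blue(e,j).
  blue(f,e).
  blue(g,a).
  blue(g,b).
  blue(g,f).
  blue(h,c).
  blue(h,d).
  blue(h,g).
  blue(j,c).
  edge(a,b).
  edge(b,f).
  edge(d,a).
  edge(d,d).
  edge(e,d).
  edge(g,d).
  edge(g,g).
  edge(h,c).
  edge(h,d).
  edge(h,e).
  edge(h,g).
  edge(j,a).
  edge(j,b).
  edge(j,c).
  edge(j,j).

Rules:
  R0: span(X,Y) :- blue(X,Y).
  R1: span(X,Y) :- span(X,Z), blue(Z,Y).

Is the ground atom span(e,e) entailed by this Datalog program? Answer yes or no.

yes

round 1: derive span(b,b) via R0 from blue(b,b)
round 1: derive span(b,d) via R0 from blue(b,d)
round 1: derive span(c,f) via R0 from blue(c,f)
round 1: derive span(e,d) via R0 from blue(e,d)
round 1: derive span(e,j) via R0 from blue(e,j)
round 1: derive span(f,e) via R0 from blue(f,e)
round 1: derive span(g,a) via R0 from blue(g,a)
round 1: derive span(g,b) via R0 from blue(g,b)
round 1: derive span(g,f) via R0 from blue(g,f)
round 1: derive span(h,c) via R0 from blue(h,c)
round 1: derive span(h,d) via R0 from blue(h,d)
round 1: derive span(h,g) via R0 from blue(h,g)
round 1: derive span(j,c) via R0 from blue(j,c)
round 2: derive span(c,e) via R1 from span(c,f), blue(f,e)
round 2: derive span(e,c) via R1 from span(e,j), blue(j,c)
round 2: derive span(f,d) via R1 from span(f,e), blue(e,d)
round 2: derive span(f,j) via R1 from span(f,e), blue(e,j)
round 2: derive span(g,d) via R1 from span(g,b), blue(b,d)
round 2: derive span(g,e) via R1 from span(g,f), blue(f,e)
round 2: derive span(h,a) via R1 from span(h,g), blue(g,a)
round 2: derive span(h,b) via R1 from span(h,g), blue(g,b)
round 2: derive span(h,f) via R1 from span(h,c), blue(c,f)
round 2: derive span(j,f) via R1 from span(j,c), blue(c,f)
round 3: derive span(c,d) via R1 from span(c,e), blue(e,d)
round 3: derive span(c,j) via R1 from span(c,e), blue(e,j)
round 3: derive span(e,f) via R1 from span(e,c), blue(c,f)
round 3: derive span(f,c) via R1 from span(f,j), blue(j,c)
round 3: derive span(g,j) via R1 from span(g,e), blue(e,j)
round 3: derive span(h,e) via R1 from span(h,f), blue(f,e)
round 3: derive span(j,e) via R1 from span(j,f), blue(f,e)
round 4: derive span(c,c) via R1 from span(c,j), blue(j,c)
round 4: derive span(e,e) via R1 from span(e,f), blue(f,e)
round 4: derive span(f,f) via R1 from span(f,c), blue(c,f)
round 4: derive span(g,c) via R1 from span(g,j), blue(j,c)
round 4: derive span(h,j) via R1 from span(h,e), blue(e,j)
round 4: derive span(j,d) via R1 from span(j,e), blue(e,d)
round 4: derive span(j,j) via R1 from span(j,e), blue(e,j)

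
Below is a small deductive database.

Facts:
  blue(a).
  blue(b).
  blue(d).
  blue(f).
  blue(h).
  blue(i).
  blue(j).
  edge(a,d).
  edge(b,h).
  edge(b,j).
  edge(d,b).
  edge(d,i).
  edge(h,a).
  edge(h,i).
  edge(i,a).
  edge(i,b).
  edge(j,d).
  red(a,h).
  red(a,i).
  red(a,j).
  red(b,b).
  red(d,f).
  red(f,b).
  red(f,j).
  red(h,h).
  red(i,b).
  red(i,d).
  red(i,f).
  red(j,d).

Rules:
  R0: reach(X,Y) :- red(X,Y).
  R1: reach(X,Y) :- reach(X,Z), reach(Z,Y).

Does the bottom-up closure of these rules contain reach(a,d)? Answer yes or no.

yes

round 1: derive reach(a,h) via R0 from red(a,h)
round 1: derive reach(a,i) via R0 from red(a,i)
round 1: derive reach(a,j) via R0 from red(a,j)
round 1: derive reach(b,b) via R0 from red(b,b)
round 1: derive reach(d,f) via R0 from red(d,f)
round 1: derive reach(f,b) via R0 from red(f,b)
round 1: derive reach(f,j) via R0 from red(f,j)
round 1: derive reach(h,h) via R0 from red(h,h)
round 1: derive reach(i,b) via R0 from red(i,b)
round 1: derive reach(i,d) via R0 from red(i,d)
round 1: derive reach(i,f) via R0 from red(i,f)
round 1: derive reach(j,d) via R0 from red(j,d)
round 2: derive reach(a,b) via R1 from reach(a,i), reach(i,b)
round 2: derive reach(a,d) via R1 from reach(a,i), reach(i,d)
round 2: derive reach(a,f) via R1 from reach(a,i), reach(i,f)
round 2: derive reach(d,b) via R1 from reach(d,f), reach(f,b)
round 2: derive reach(d,j) via R1 from reach(d,f), reach(f,j)
round 2: derive reach(f,d) via R1 from reach(f,j), reach(j,d)
round 2: derive reach(i,j) via R1 from reach(i,f), reach(f,j)
round 2: derive reach(j,f) via R1 from reach(j,d), reach(d,f)
round 3: derive reach(d,d) via R1 from reach(d,f), reach(f,d)
round 3: derive reach(f,f) via R1 from reach(f,d), reach(d,f)
round 3: derive reach(j,b) via R1 from reach(j,d), reach(d,b)
round 3: derive reach(j,j) via R1 from reach(j,d), reach(d,j)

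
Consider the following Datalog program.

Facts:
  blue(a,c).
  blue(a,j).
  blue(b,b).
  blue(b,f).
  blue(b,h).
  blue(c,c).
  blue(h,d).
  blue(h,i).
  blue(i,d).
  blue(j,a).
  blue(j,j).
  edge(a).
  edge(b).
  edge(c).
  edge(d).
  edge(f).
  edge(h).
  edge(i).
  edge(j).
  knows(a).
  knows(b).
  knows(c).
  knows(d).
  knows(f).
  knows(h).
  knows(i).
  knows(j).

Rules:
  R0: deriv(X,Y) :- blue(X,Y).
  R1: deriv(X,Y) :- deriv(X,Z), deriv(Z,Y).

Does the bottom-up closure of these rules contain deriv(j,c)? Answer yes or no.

yes

round 1: derive deriv(a,c) via R0 from blue(a,c)
round 1: derive deriv(a,j) via R0 from blue(a,j)
round 1: derive deriv(b,b) via R0 from blue(b,b)
round 1: derive deriv(b,f) via R0 from blue(b,f)
round 1: derive deriv(b,h) via R0 from blue(b,h)
round 1: derive deriv(c,c) via R0 from blue(c,c)
round 1: derive deriv(h,d) via R0 from blue(h,d)
round 1: derive deriv(h,i) via R0 from blue(h,i)
round 1: derive deriv(i,d) via R0 from blue(i,d)
round 1: derive deriv(j,a) via R0 from blue(j,a)
round 1: derive deriv(j,j) via R0 from blue(j,j)
round 2: derive deriv(a,a) via R1 from deriv(a,j), deriv(j,a)
round 2: derive deriv(b,d) via R1 from deriv(b,h), deriv(h,d)
round 2: derive deriv(b,i) via R1 from deriv(b,h), deriv(h,i)
round 2: derive deriv(j,c) via R1 from deriv(j,a), deriv(a,c)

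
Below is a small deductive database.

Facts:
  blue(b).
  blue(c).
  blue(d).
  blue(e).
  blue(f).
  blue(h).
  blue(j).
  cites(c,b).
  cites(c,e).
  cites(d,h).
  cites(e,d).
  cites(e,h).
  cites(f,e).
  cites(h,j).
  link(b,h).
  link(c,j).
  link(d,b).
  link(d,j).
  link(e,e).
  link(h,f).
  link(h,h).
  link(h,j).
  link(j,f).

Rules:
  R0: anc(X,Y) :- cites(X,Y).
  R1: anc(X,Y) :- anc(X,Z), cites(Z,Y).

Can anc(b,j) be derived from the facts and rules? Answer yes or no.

round 1: derive anc(c,b) via R0 from cites(c,b)
round 1: derive anc(c,e) via R0 from cites(c,e)
round 1: derive anc(d,h) via R0 from cites(d,h)
round 1: derive anc(e,d) via R0 from cites(e,d)
round 1: derive anc(e,h) via R0 from cites(e,h)
round 1: derive anc(f,e) via R0 from cites(f,e)
round 1: derive anc(h,j) via R0 from cites(h,j)
round 2: derive anc(c,d) via R1 from anc(c,e), cites(e,d)
round 2: derive anc(c,h) via R1 from anc(c,e), cites(e,h)
round 2: derive anc(d,j) via R1 from anc(d,h), cites(h,j)
round 2: derive anc(e,j) via R1 from anc(e,h), cites(h,j)
round 2: derive anc(f,d) via R1 from anc(f,e), cites(e,d)
round 2: derive anc(f,h) via R1 from anc(f,e), cites(e,h)
round 3: derive anc(c,j) via R1 from anc(c,h), cites(h,j)
round 3: derive anc(f,j) via R1 from anc(f,h), cites(h,j)

no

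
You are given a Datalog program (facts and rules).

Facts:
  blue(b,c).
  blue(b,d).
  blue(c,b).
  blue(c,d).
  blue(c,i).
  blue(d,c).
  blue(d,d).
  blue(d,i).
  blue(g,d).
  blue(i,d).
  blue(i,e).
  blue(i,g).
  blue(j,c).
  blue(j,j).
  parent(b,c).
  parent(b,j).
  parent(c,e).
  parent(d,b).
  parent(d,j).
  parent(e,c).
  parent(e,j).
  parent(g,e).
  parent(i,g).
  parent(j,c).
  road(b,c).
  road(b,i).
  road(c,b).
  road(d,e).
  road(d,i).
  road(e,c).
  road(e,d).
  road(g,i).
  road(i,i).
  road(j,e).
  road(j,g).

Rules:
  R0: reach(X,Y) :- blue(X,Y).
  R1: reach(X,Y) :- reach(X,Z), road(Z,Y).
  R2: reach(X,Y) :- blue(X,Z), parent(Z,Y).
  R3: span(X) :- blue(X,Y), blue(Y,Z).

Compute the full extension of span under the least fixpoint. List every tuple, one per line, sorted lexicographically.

span(b)
span(c)
span(d)
span(g)
span(i)
span(j)

round 1: derive span(b) via R3 from blue(b,c), blue(c,b)
round 1: derive span(c) via R3 from blue(c,b), blue(b,c)
round 1: derive span(d) via R3 from blue(d,c), blue(c,b)
round 1: derive span(g) via R3 from blue(g,d), blue(d,c)
round 1: derive span(i) via R3 from blue(i,d), blue(d,c)
round 1: derive span(j) via R3 from blue(j,c), blue(c,b)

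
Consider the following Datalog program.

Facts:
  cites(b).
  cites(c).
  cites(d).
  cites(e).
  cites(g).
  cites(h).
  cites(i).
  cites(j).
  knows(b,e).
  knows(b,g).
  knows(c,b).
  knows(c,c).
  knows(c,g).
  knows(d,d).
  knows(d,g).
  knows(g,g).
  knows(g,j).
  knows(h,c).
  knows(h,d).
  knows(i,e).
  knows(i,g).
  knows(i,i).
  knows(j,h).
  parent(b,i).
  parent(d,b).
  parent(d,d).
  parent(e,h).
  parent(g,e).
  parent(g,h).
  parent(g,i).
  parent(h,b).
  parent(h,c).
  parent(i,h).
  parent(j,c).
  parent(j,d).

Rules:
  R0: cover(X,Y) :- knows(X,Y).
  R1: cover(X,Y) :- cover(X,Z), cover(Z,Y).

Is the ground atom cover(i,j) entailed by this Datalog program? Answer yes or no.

round 1: derive cover(b,e) via R0 from knows(b,e)
round 1: derive cover(b,g) via R0 from knows(b,g)
round 1: derive cover(c,b) via R0 from knows(c,b)
round 1: derive cover(c,c) via R0 from knows(c,c)
round 1: derive cover(c,g) via R0 from knows(c,g)
round 1: derive cover(d,d) via R0 from knows(d,d)
round 1: derive cover(d,g) via R0 from knows(d,g)
round 1: derive cover(g,g) via R0 from knows(g,g)
round 1: derive cover(g,j) via R0 from knows(g,j)
round 1: derive cover(h,c) via R0 from knows(h,c)
round 1: derive cover(h,d) via R0 from knows(h,d)
round 1: derive cover(i,e) via R0 from knows(i,e)
round 1: derive cover(i,g) via R0 from knows(i,g)
round 1: derive cover(i,i) via R0 from knows(i,i)
round 1: derive cover(j,h) via R0 from knows(j,h)
round 2: derive cover(b,j) via R1 from cover(b,g), cover(g,j)
round 2: derive cover(c,e) via R1 from cover(c,b), cover(b,e)
round 2: derive cover(c,j) via R1 from cover(c,g), cover(g,j)
round 2: derive cover(d,j) via R1 from cover(d,g), cover(g,j)
round 2: derive cover(g,h) via R1 from cover(g,j), cover(j,h)
round 2: derive cover(h,b) via R1 from cover(h,c), cover(c,b)
round 2: derive cover(h,g) via R1 from cover(h,c), cover(c,g)
round 2: derive cover(i,j) via R1 from cover(i,g), cover(g,j)
round 2: derive cover(j,c) via R1 from cover(j,h), cover(h,c)
round 2: derive cover(j,d) via R1 from cover(j,h), cover(h,d)
round 3: derive cover(b,c) via R1 from cover(b,j), cover(j,c)
round 3: derive cover(b,d) via R1 from cover(b,j), cover(j,d)
round 3: derive cover(b,h) via R1 from cover(b,g), cover(g,h)
round 3: derive cover(c,d) via R1 from cover(c,j), cover(j,d)
round 3: derive cover(c,h) via R1 from cover(c,g), cover(g,h)
round 3: derive cover(d,c) via R1 from cover(d,j), cover(j,c)
round 3: derive cover(d,h) via R1 from cover(d,g), cover(g,h)
round 3: derive cover(g,b) via R1 from cover(g,h), cover(h,b)
round 3: derive cover(g,c) via R1 from cover(g,h), cover(h,c)
round 3: derive cover(g,d) via R1 from cover(g,h), cover(h,d)
round 3: derive cover(h,e) via R1 from cover(h,b), cover(b,e)
round 3: derive cover(h,h) via R1 from cover(h,g), cover(g,h)
round 3: derive cover(h,j) via R1 from cover(h,b), cover(b,j)
round 3: derive cover(i,c) via R1 from cover(i,j), cover(j,c)
round 3: derive cover(i,d) via R1 from cover(i,j), cover(j,d)
round 3: derive cover(i,h) via R1 from cover(i,g), cover(g,h)
round 3: derive cover(j,b) via R1 from cover(j,c), cover(c,b)
round 3: derive cover(j,e) via R1 from cover(j,c), cover(c,e)
round 3: derive cover(j,g) via R1 from cover(j,c), cover(c,g)
round 3: derive cover(j,j) via R1 from cover(j,c), cover(c,j)
round 4: derive cover(b,b) via R1 from cover(b,c), cover(c,b)
round 4: derive cover(d,b) via R1 from cover(d,c), cover(c,b)
round 4: derive cover(d,e) via R1 from cover(d,c), cover(c,e)
round 4: derive cover(g,e) via R1 from cover(g,b), cover(b,e)
round 4: derive cover(i,b) via R1 from cover(i,c), cover(c,b)

yes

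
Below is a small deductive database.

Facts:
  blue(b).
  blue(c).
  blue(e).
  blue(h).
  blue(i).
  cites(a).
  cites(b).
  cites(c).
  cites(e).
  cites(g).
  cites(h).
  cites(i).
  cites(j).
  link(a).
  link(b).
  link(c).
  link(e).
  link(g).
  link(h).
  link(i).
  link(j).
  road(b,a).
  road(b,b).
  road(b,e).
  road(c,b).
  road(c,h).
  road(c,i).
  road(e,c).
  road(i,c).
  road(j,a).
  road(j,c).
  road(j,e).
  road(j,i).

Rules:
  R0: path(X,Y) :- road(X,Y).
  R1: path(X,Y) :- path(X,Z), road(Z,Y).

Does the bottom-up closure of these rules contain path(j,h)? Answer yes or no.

round 1: derive path(b,a) via R0 from road(b,a)
round 1: derive path(b,b) via R0 from road(b,b)
round 1: derive path(b,e) via R0 from road(b,e)
round 1: derive path(c,b) via R0 from road(c,b)
round 1: derive path(c,h) via R0 from road(c,h)
round 1: derive path(c,i) via R0 from road(c,i)
round 1: derive path(e,c) via R0 from road(e,c)
round 1: derive path(i,c) via R0 from road(i,c)
round 1: derive path(j,a) via R0 from road(j,a)
round 1: derive path(j,c) via R0 from road(j,c)
round 1: derive path(j,e) via R0 from road(j,e)
round 1: derive path(j,i) via R0 from road(j,i)
round 2: derive path(b,c) via R1 from path(b,e), road(e,c)
round 2: derive path(c,a) via R1 from path(c,b), road(b,a)
round 2: derive path(c,c) via R1 from path(c,i), road(i,c)
round 2: derive path(c,e) via R1 from path(c,b), road(b,e)
round 2: derive path(e,b) via R1 from path(e,c), road(c,b)
round 2: derive path(e,h) via R1 from path(e,c), road(c,h)
round 2: derive path(e,i) via R1 from path(e,c), road(c,i)
round 2: derive path(i,b) via R1 from path(i,c), road(c,b)
round 2: derive path(i,h) via R1 from path(i,c), road(c,h)
round 2: derive path(i,i) via R1 from path(i,c), road(c,i)
round 2: derive path(j,b) via R1 from path(j,c), road(c,b)
round 2: derive path(j,h) via R1 from path(j,c), road(c,h)
round 3: derive path(b,h) via R1 from path(b,c), road(c,h)
round 3: derive path(b,i) via R1 from path(b,c), road(c,i)
round 3: derive path(e,a) via R1 from path(e,b), road(b,a)
round 3: derive path(e,e) via R1 from path(e,b), road(b,e)
round 3: derive path(i,a) via R1 from path(i,b), road(b,a)
round 3: derive path(i,e) via R1 from path(i,b), road(b,e)

yes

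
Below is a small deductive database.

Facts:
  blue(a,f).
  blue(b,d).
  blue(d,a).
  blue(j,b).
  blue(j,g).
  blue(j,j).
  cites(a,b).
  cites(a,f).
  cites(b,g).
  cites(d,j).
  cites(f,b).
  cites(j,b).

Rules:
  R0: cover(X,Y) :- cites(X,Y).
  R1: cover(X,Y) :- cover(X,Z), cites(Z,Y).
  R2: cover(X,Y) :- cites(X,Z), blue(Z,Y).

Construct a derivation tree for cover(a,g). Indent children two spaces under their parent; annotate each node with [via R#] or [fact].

round 1: derive cover(a,b) via R0 from cites(a,b)
round 1: derive cover(a,f) via R0 from cites(a,f)
round 1: derive cover(b,g) via R0 from cites(b,g)
round 1: derive cover(d,j) via R0 from cites(d,j)
round 1: derive cover(f,b) via R0 from cites(f,b)
round 1: derive cover(j,b) via R0 from cites(j,b)
round 1: derive cover(a,d) via R2 from cites(a,b), blue(b,d)
round 1: derive cover(d,b) via R2 from cites(d,j), blue(j,b)
round 1: derive cover(d,g) via R2 from cites(d,j), blue(j,g)
round 1: derive cover(f,d) via R2 from cites(f,b), blue(b,d)
round 1: derive cover(j,d) via R2 from cites(j,b), blue(b,d)
round 2: derive cover(a,g) via R1 from cover(a,b), cites(b,g)
round 2: derive cover(a,j) via R1 from cover(a,d), cites(d,j)
round 2: derive cover(f,g) via R1 from cover(f,b), cites(b,g)
round 2: derive cover(f,j) via R1 from cover(f,d), cites(d,j)
round 2: derive cover(j,g) via R1 from cover(j,b), cites(b,g)
round 2: derive cover(j,j) via R1 from cover(j,d), cites(d,j)

cover(a,g)  [via R1]
  cover(a,b)  [via R0]
    cites(a,b)  [fact]
  cites(b,g)  [fact]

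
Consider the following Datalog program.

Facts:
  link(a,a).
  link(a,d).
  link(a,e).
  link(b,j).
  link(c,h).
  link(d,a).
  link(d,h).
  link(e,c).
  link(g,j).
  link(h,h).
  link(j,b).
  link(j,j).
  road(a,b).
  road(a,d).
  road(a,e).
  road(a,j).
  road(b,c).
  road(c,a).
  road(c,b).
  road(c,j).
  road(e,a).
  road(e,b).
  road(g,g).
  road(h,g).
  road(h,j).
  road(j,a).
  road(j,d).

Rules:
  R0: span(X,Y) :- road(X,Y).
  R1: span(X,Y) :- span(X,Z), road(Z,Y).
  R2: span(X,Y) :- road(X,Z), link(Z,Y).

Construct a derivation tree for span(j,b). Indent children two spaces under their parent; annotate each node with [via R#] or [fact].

round 1: derive span(a,b) via R0 from road(a,b)
round 1: derive span(a,d) via R0 from road(a,d)
round 1: derive span(a,e) via R0 from road(a,e)
round 1: derive span(a,j) via R0 from road(a,j)
round 1: derive span(b,c) via R0 from road(b,c)
round 1: derive span(c,a) via R0 from road(c,a)
round 1: derive span(c,b) via R0 from road(c,b)
round 1: derive span(c,j) via R0 from road(c,j)
round 1: derive span(e,a) via R0 from road(e,a)
round 1: derive span(e,b) via R0 from road(e,b)
round 1: derive span(g,g) via R0 from road(g,g)
round 1: derive span(h,g) via R0 from road(h,g)
round 1: derive span(h,j) via R0 from road(h,j)
round 1: derive span(j,a) via R0 from road(j,a)
round 1: derive span(j,d) via R0 from road(j,d)
round 1: derive span(a,a) via R2 from road(a,d), link(d,a)
round 1: derive span(a,c) via R2 from road(a,e), link(e,c)
round 1: derive span(a,h) via R2 from road(a,d), link(d,h)
round 1: derive span(b,h) via R2 from road(b,c), link(c,h)
round 1: derive span(c,d) via R2 from road(c,a), link(a,d)
round 1: derive span(c,e) via R2 from road(c,a), link(a,e)
round 1: derive span(e,d) via R2 from road(e,a), link(a,d)
round 1: derive span(e,e) via R2 from road(e,a), link(a,e)
round 1: derive span(e,j) via R2 from road(e,b), link(b,j)
round 1: derive span(g,j) via R2 from road(g,g), link(g,j)
round 1: derive span(h,b) via R2 from road(h,j), link(j,b)
round 1: derive span(j,e) via R2 from road(j,a), link(a,e)
round 1: derive span(j,h) via R2 from road(j,d), link(d,h)
round 2: derive span(a,g) via R1 from span(a,h), road(h,g)
round 2: derive span(b,a) via R1 from span(b,c), road(c,a)
round 2: derive span(b,b) via R1 from span(b,c), road(c,b)
round 2: derive span(b,g) via R1 from span(b,h), road(h,g)
round 2: derive span(b,j) via R1 from span(b,c), road(c,j)
round 2: derive span(c,c) via R1 from span(c,b), road(b,c)
round 2: derive span(e,c) via R1 from span(e,b), road(b,c)
round 2: derive span(g,a) via R1 from span(g,j), road(j,a)
round 2: derive span(g,d) via R1 from span(g,j), road(j,d)
round 2: derive span(h,a) via R1 from span(h,j), road(j,a)
round 2: derive span(h,c) via R1 from span(h,b), road(b,c)
round 2: derive span(h,d) via R1 from span(h,j), road(j,d)
round 2: derive span(j,b) via R1 from span(j,a), road(a,b)
round 2: derive span(j,g) via R1 from span(j,h), road(h,g)
round 2: derive span(j,j) via R1 from span(j,a), road(a,j)
round 3: derive span(b,d) via R1 from span(b,a), road(a,d)
round 3: derive span(b,e) via R1 from span(b,a), road(a,e)
round 3: derive span(g,b) via R1 from span(g,a), road(a,b)
round 3: derive span(g,e) via R1 from span(g,a), road(a,e)
round 3: derive span(h,e) via R1 from span(h,a), road(a,e)
round 3: derive span(j,c) via R1 from span(j,b), road(b,c)
round 4: derive span(g,c) via R1 from span(g,b), road(b,c)

span(j,b)  [via R1]
  span(j,a)  [via R0]
    road(j,a)  [fact]
  road(a,b)  [fact]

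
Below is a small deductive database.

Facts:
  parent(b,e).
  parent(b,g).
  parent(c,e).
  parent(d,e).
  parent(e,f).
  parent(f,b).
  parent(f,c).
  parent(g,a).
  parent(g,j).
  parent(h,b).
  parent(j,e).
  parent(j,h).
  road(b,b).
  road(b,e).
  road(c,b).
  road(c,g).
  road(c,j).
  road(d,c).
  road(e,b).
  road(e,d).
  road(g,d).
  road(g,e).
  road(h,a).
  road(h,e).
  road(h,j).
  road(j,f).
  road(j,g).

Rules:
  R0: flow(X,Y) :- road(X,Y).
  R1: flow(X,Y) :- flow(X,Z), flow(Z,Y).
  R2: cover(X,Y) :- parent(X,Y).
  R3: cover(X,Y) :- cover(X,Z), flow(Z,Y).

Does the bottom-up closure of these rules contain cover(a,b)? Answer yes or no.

round 1: derive flow(b,b) via R0 from road(b,b)
round 1: derive flow(b,e) via R0 from road(b,e)
round 1: derive flow(c,b) via R0 from road(c,b)
round 1: derive flow(c,g) via R0 from road(c,g)
round 1: derive flow(c,j) via R0 from road(c,j)
round 1: derive flow(d,c) via R0 from road(d,c)
round 1: derive flow(e,b) via R0 from road(e,b)
round 1: derive flow(e,d) via R0 from road(e,d)
round 1: derive flow(g,d) via R0 from road(g,d)
round 1: derive flow(g,e) via R0 from road(g,e)
round 1: derive flow(h,a) via R0 from road(h,a)
round 1: derive flow(h,e) via R0 from road(h,e)
round 1: derive flow(h,j) via R0 from road(h,j)
round 1: derive flow(j,f) via R0 from road(j,f)
round 1: derive flow(j,g) via R0 from road(j,g)
round 1: derive cover(b,e) via R2 from parent(b,e)
round 1: derive cover(b,g) via R2 from parent(b,g)
round 1: derive cover(c,e) via R2 from parent(c,e)
round 1: derive cover(d,e) via R2 from parent(d,e)
round 1: derive cover(e,f) via R2 from parent(e,f)
round 1: derive cover(f,b) via R2 from parent(f,b)
round 1: derive cover(f,c) via R2 from parent(f,c)
round 1: derive cover(g,a) via R2 from parent(g,a)
round 1: derive cover(g,j) via R2 from parent(g,j)
round 1: derive cover(h,b) via R2 from parent(h,b)
round 1: derive cover(j,e) via R2 from parent(j,e)
round 1: derive cover(j,h) via R2 from parent(j,h)
round 2: derive flow(b,d) via R1 from flow(b,e), flow(e,d)
round 2: derive flow(c,d) via R1 from flow(c,g), flow(g,d)
round 2: derive flow(c,e) via R1 from flow(c,b), flow(b,e)
round 2: derive flow(c,f) via R1 from flow(c,j), flow(j,f)
round 2: derive flow(d,b) via R1 from flow(d,c), flow(c,b)
round 2: derive flow(d,g) via R1 from flow(d,c), flow(c,g)
round 2: derive flow(d,j) via R1 from flow(d,c), flow(c,j)
round 2: derive flow(e,c) via R1 from flow(e,d), flow(d,c)
round 2: derive flow(e,e) via R1 from flow(e,b), flow(b,e)
round 2: derive flow(g,b) via R1 from flow(g,e), flow(e,b)
round 2: derive flow(g,c) via R1 from flow(g,d), flow(d,c)
round 2: derive flow(h,b) via R1 from flow(h,e), flow(e,b)
round 2: derive flow(h,d) via R1 from flow(h,e), flow(e,d)
round 2: derive flow(h,f) via R1 from flow(h,j), flow(j,f)
round 2: derive flow(h,g) via R1 from flow(h,j), flow(j,g)
round 2: derive flow(j,d) via R1 from flow(j,g), flow(g,d)
round 2: derive flow(j,e) via R1 from flow(j,g), flow(g,e)
round 2: derive cover(b,b) via R3 from cover(b,e), flow(e,b)
round 2: derive cover(b,d) via R3 from cover(b,e), flow(e,d)
round 2: derive cover(c,b) via R3 from cover(c,e), flow(e,b)
round 2: derive cover(c,d) via R3 from cover(c,e), flow(e,d)
round 2: derive cover(d,b) via R3 from cover(d,e), flow(e,b)
round 2: derive cover(d,d) via R3 from cover(d,e), flow(e,d)
round 2: derive cover(f,e) via R3 from cover(f,b), flow(b,e)
round 2: derive cover(f,g) via R3 from cover(f,c), flow(c,g)
round 2: derive cover(f,j) via R3 from cover(f,c), flow(c,j)
round 2: derive cover(g,f) via R3 from cover(g,j), flow(j,f)
round 2: derive cover(g,g) via R3 from cover(g,j), flow(j,g)
round 2: derive cover(h,e) via R3 from cover(h,b), flow(b,e)
round 2: derive cover(j,a) via R3 from cover(j,h), flow(h,a)
round 2: derive cover(j,b) via R3 from cover(j,e), flow(e,b)
round 2: derive cover(j,d) via R3 from cover(j,e), flow(e,d)
round 2: derive cover(j,j) via R3 from cover(j,h), flow(h,j)
round 3: derive flow(b,c) via R1 from flow(b,d), flow(d,c)
round 3: derive flow(b,g) via R1 from flow(b,d), flow(d,g)
round 3: derive flow(b,j) via R1 from flow(b,d), flow(d,j)
round 3: derive flow(c,c) via R1 from flow(c,d), flow(d,c)
round 3: derive flow(d,d) via R1 from flow(d,b), flow(b,d)
round 3: derive flow(d,e) via R1 from flow(d,b), flow(b,e)
round 3: derive flow(d,f) via R1 from flow(d,c), flow(c,f)
round 3: derive flow(e,f) via R1 from flow(e,c), flow(c,f)
round 3: derive flow(e,g) via R1 from flow(e,c), flow(c,g)
round 3: derive flow(e,j) via R1 from flow(e,c), flow(c,j)
round 3: derive flow(g,f) via R1 from flow(g,c), flow(c,f)
round 3: derive flow(g,g) via R1 from flow(g,c), flow(c,g)
round 3: derive flow(g,j) via R1 from flow(g,c), flow(c,j)
round 3: derive flow(h,c) via R1 from flow(h,d), flow(d,c)
round 3: derive flow(j,b) via R1 from flow(j,d), flow(d,b)
round 3: derive flow(j,c) via R1 from flow(j,d), flow(d,c)
round 3: derive flow(j,j) via R1 from flow(j,d), flow(d,j)
round 3: derive cover(b,c) via R3 from cover(b,d), flow(d,c)
round 3: derive cover(b,j) via R3 from cover(b,d), flow(d,j)
round 3: derive cover(c,c) via R3 from cover(c,d), flow(d,c)
round 3: derive cover(c,g) via R3 from cover(c,d), flow(d,g)
round 3: derive cover(c,j) via R3 from cover(c,d), flow(d,j)
round 3: derive cover(d,c) via R3 from cover(d,d), flow(d,c)
round 3: derive cover(d,g) via R3 from cover(d,d), flow(d,g)
round 3: derive cover(d,j) via R3 from cover(d,d), flow(d,j)
round 3: derive cover(f,d) via R3 from cover(f,b), flow(b,d)
round 3: derive cover(f,f) via R3 from cover(f,c), flow(c,f)
round 3: derive cover(g,b) via R3 from cover(g,g), flow(g,b)
round 3: derive cover(g,c) via R3 from cover(g,g), flow(g,c)
round 3: derive cover(g,d) via R3 from cover(g,g), flow(g,d)
round 3: derive cover(g,e) via R3 from cover(g,g), flow(g,e)
round 3: derive cover(h,c) via R3 from cover(h,e), flow(e,c)
round 3: derive cover(h,d) via R3 from cover(h,b), flow(b,d)
round 3: derive cover(j,c) via R3 from cover(j,d), flow(d,c)
round 3: derive cover(j,f) via R3 from cover(j,h), flow(h,f)
round 3: derive cover(j,g) via R3 from cover(j,d), flow(d,g)
round 4: derive flow(b,f) via R1 from flow(b,c), flow(c,f)
round 4: derive cover(b,f) via R3 from cover(b,c), flow(c,f)
round 4: derive cover(c,f) via R3 from cover(c,c), flow(c,f)
round 4: derive cover(d,f) via R3 from cover(d,c), flow(c,f)
round 4: derive cover(h,f) via R3 from cover(h,c), flow(c,f)
round 4: derive cover(h,g) via R3 from cover(h,b), flow(b,g)
round 4: derive cover(h,j) via R3 from cover(h,b), flow(b,j)

no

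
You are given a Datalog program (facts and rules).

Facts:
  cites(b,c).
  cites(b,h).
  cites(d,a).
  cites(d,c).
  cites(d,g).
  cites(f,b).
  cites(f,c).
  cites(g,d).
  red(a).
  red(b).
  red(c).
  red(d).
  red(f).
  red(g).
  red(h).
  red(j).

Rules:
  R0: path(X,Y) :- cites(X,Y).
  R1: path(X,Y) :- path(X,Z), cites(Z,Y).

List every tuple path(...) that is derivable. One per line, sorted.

path(b,c)
path(b,h)
path(d,a)
path(d,c)
path(d,d)
path(d,g)
path(f,b)
path(f,c)
path(f,h)
path(g,a)
path(g,c)
path(g,d)
path(g,g)

round 1: derive path(b,c) via R0 from cites(b,c)
round 1: derive path(b,h) via R0 from cites(b,h)
round 1: derive path(d,a) via R0 from cites(d,a)
round 1: derive path(d,c) via R0 from cites(d,c)
round 1: derive path(d,g) via R0 from cites(d,g)
round 1: derive path(f,b) via R0 from cites(f,b)
round 1: derive path(f,c) via R0 from cites(f,c)
round 1: derive path(g,d) via R0 from cites(g,d)
round 2: derive path(d,d) via R1 from path(d,g), cites(g,d)
round 2: derive path(f,h) via R1 from path(f,b), cites(b,h)
round 2: derive path(g,a) via R1 from path(g,d), cites(d,a)
round 2: derive path(g,c) via R1 from path(g,d), cites(d,c)
round 2: derive path(g,g) via R1 from path(g,d), cites(d,g)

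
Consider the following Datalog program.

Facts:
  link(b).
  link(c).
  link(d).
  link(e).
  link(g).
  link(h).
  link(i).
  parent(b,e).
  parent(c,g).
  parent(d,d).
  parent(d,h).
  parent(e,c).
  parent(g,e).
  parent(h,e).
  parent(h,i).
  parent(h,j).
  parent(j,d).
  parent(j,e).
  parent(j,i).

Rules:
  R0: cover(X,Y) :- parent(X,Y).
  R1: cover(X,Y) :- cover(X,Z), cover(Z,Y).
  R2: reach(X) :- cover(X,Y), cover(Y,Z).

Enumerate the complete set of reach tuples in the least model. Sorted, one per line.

reach(b)
reach(c)
reach(d)
reach(e)
reach(g)
reach(h)
reach(j)

round 1: derive cover(b,e) via R0 from parent(b,e)
round 1: derive cover(c,g) via R0 from parent(c,g)
round 1: derive cover(d,d) via R0 from parent(d,d)
round 1: derive cover(d,h) via R0 from parent(d,h)
round 1: derive cover(e,c) via R0 from parent(e,c)
round 1: derive cover(g,e) via R0 from parent(g,e)
round 1: derive cover(h,e) via R0 from parent(h,e)
round 1: derive cover(h,i) via R0 from parent(h,i)
round 1: derive cover(h,j) via R0 from parent(h,j)
round 1: derive cover(j,d) via R0 from parent(j,d)
round 1: derive cover(j,e) via R0 from parent(j,e)
round 1: derive cover(j,i) via R0 from parent(j,i)
round 2: derive cover(b,c) via R1 from cover(b,e), cover(e,c)
round 2: derive cover(c,e) via R1 from cover(c,g), cover(g,e)
round 2: derive cover(d,e) via R1 from cover(d,h), cover(h,e)
round 2: derive cover(d,i) via R1 from cover(d,h), cover(h,i)
round 2: derive cover(d,j) via R1 from cover(d,h), cover(h,j)
round 2: derive cover(e,g) via R1 from cover(e,c), cover(c,g)
round 2: derive cover(g,c) via R1 from cover(g,e), cover(e,c)
round 2: derive cover(h,c) via R1 from cover(h,e), cover(e,c)
round 2: derive cover(h,d) via R1 from cover(h,j), cover(j,d)
round 2: derive cover(j,c) via R1 from cover(j,e), cover(e,c)
round 2: derive cover(j,h) via R1 from cover(j,d), cover(d,h)
round 2: derive reach(b) via R2 from cover(b,e), cover(e,c)
round 2: derive reach(c) via R2 from cover(c,g), cover(g,e)
round 2: derive reach(d) via R2 from cover(d,d), cover(d,d)
round 2: derive reach(e) via R2 from cover(e,c), cover(c,g)
round 2: derive reach(g) via R2 from cover(g,e), cover(e,c)
round 2: derive reach(h) via R2 from cover(h,e), cover(e,c)
round 2: derive reach(j) via R2 from cover(j,d), cover(d,d)
round 3: derive cover(b,g) via R1 from cover(b,c), cover(c,g)
round 3: derive cover(c,c) via R1 from cover(c,e), cover(e,c)
round 3: derive cover(d,c) via R1 from cover(d,e), cover(e,c)
round 3: derive cover(d,g) via R1 from cover(d,e), cover(e,g)
round 3: derive cover(e,e) via R1 from cover(e,c), cover(c,e)
round 3: derive cover(g,g) via R1 from cover(g,c), cover(c,g)
round 3: derive cover(h,g) via R1 from cover(h,c), cover(c,g)
round 3: derive cover(h,h) via R1 from cover(h,d), cover(d,h)
round 3: derive cover(j,g) via R1 from cover(j,c), cover(c,g)
round 3: derive cover(j,j) via R1 from cover(j,d), cover(d,j)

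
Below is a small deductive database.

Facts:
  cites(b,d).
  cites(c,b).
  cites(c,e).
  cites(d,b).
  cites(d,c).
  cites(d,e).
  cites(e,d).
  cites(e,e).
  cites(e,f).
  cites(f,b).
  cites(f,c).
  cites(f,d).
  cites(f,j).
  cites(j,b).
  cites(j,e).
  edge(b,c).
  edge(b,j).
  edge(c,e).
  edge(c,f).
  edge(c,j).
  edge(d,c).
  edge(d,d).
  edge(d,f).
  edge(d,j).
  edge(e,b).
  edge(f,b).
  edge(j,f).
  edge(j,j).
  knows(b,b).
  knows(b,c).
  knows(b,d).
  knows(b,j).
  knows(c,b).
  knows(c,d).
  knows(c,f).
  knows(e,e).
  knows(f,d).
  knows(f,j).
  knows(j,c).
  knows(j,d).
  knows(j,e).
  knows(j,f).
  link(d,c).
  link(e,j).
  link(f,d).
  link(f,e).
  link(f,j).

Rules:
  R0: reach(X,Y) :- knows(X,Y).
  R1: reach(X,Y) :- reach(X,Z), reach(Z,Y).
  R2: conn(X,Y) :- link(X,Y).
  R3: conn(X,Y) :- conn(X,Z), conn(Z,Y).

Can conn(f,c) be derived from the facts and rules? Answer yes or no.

yes

round 1: derive conn(d,c) via R2 from link(d,c)
round 1: derive conn(e,j) via R2 from link(e,j)
round 1: derive conn(f,d) via R2 from link(f,d)
round 1: derive conn(f,e) via R2 from link(f,e)
round 1: derive conn(f,j) via R2 from link(f,j)
round 2: derive conn(f,c) via R3 from conn(f,d), conn(d,c)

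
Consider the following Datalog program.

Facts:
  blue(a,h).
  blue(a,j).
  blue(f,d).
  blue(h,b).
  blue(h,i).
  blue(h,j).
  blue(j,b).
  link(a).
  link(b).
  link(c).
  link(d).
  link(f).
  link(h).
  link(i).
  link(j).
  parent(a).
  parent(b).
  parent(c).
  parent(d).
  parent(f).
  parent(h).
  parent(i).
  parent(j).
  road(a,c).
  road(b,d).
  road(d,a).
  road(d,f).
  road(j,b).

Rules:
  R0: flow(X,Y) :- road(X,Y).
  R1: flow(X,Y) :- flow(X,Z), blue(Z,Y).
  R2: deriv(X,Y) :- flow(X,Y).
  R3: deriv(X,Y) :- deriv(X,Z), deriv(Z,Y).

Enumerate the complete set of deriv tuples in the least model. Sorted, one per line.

round 1: derive flow(a,c) via R0 from road(a,c)
round 1: derive flow(b,d) via R0 from road(b,d)
round 1: derive flow(d,a) via R0 from road(d,a)
round 1: derive flow(d,f) via R0 from road(d,f)
round 1: derive flow(j,b) via R0 from road(j,b)
round 2: derive flow(d,d) via R1 from flow(d,f), blue(f,d)
round 2: derive flow(d,h) via R1 from flow(d,a), blue(a,h)
round 2: derive flow(d,j) via R1 from flow(d,a), blue(a,j)
round 2: derive deriv(a,c) via R2 from flow(a,c)
round 2: derive deriv(b,d) via R2 from flow(b,d)
round 2: derive deriv(d,a) via R2 from flow(d,a)
round 2: derive deriv(d,f) via R2 from flow(d,f)
round 2: derive deriv(j,b) via R2 from flow(j,b)
round 3: derive flow(d,b) via R1 from flow(d,h), blue(h,b)
round 3: derive flow(d,i) via R1 from flow(d,h), blue(h,i)
round 3: derive deriv(d,d) via R2 from flow(d,d)
round 3: derive deriv(d,h) via R2 from flow(d,h)
round 3: derive deriv(d,j) via R2 from flow(d,j)
round 3: derive deriv(b,a) via R3 from deriv(b,d), deriv(d,a)
round 3: derive deriv(b,f) via R3 from deriv(b,d), deriv(d,f)
round 3: derive deriv(d,c) via R3 from deriv(d,a), deriv(a,c)
round 3: derive deriv(j,d) via R3 from deriv(j,b), deriv(b,d)
round 4: derive deriv(d,b) via R2 from flow(d,b)
round 4: derive deriv(d,i) via R2 from flow(d,i)
round 4: derive deriv(b,c) via R3 from deriv(b,a), deriv(a,c)
round 4: derive deriv(b,h) via R3 from deriv(b,d), deriv(d,h)
round 4: derive deriv(b,j) via R3 from deriv(b,d), deriv(d,j)
round 4: derive deriv(j,a) via R3 from deriv(j,b), deriv(b,a)
round 4: derive deriv(j,c) via R3 from deriv(j,d), deriv(d,c)
round 4: derive deriv(j,f) via R3 from deriv(j,b), deriv(b,f)
round 4: derive deriv(j,h) via R3 from deriv(j,d), deriv(d,h)
round 4: derive deriv(j,j) via R3 from deriv(j,d), deriv(d,j)
round 5: derive deriv(b,b) via R3 from deriv(b,d), deriv(d,b)
round 5: derive deriv(b,i) via R3 from deriv(b,d), deriv(d,i)
round 5: derive deriv(j,i) via R3 from deriv(j,d), deriv(d,i)

deriv(a,c)
deriv(b,a)
deriv(b,b)
deriv(b,c)
deriv(b,d)
deriv(b,f)
deriv(b,h)
deriv(b,i)
deriv(b,j)
deriv(d,a)
deriv(d,b)
deriv(d,c)
deriv(d,d)
deriv(d,f)
deriv(d,h)
deriv(d,i)
deriv(d,j)
deriv(j,a)
deriv(j,b)
deriv(j,c)
deriv(j,d)
deriv(j,f)
deriv(j,h)
deriv(j,i)
deriv(j,j)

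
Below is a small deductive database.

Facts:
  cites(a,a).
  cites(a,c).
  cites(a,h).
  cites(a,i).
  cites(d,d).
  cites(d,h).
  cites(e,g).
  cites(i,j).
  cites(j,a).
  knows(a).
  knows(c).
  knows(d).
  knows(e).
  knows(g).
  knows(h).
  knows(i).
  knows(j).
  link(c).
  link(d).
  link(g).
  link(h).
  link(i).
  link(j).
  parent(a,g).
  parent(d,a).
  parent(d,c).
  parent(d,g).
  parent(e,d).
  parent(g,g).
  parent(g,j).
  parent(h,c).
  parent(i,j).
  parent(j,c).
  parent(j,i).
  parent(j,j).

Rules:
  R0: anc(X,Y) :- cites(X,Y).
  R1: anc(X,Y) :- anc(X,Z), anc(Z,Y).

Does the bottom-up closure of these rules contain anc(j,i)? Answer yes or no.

yes

round 1: derive anc(a,a) via R0 from cites(a,a)
round 1: derive anc(a,c) via R0 from cites(a,c)
round 1: derive anc(a,h) via R0 from cites(a,h)
round 1: derive anc(a,i) via R0 from cites(a,i)
round 1: derive anc(d,d) via R0 from cites(d,d)
round 1: derive anc(d,h) via R0 from cites(d,h)
round 1: derive anc(e,g) via R0 from cites(e,g)
round 1: derive anc(i,j) via R0 from cites(i,j)
round 1: derive anc(j,a) via R0 from cites(j,a)
round 2: derive anc(a,j) via R1 from anc(a,i), anc(i,j)
round 2: derive anc(i,a) via R1 from anc(i,j), anc(j,a)
round 2: derive anc(j,c) via R1 from anc(j,a), anc(a,c)
round 2: derive anc(j,h) via R1 from anc(j,a), anc(a,h)
round 2: derive anc(j,i) via R1 from anc(j,a), anc(a,i)
round 3: derive anc(i,c) via R1 from anc(i,a), anc(a,c)
round 3: derive anc(i,h) via R1 from anc(i,a), anc(a,h)
round 3: derive anc(i,i) via R1 from anc(i,a), anc(a,i)
round 3: derive anc(j,j) via R1 from anc(j,a), anc(a,j)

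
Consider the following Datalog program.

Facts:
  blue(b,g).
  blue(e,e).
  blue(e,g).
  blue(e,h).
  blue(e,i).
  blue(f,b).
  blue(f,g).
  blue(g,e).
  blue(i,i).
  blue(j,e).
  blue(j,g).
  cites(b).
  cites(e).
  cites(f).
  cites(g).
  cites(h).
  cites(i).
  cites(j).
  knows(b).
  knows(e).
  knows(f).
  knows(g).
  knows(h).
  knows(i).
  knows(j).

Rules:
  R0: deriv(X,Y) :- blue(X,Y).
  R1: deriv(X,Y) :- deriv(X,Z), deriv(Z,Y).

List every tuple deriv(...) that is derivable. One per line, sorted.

deriv(b,e)
deriv(b,g)
deriv(b,h)
deriv(b,i)
deriv(e,e)
deriv(e,g)
deriv(e,h)
deriv(e,i)
deriv(f,b)
deriv(f,e)
deriv(f,g)
deriv(f,h)
deriv(f,i)
deriv(g,e)
deriv(g,g)
deriv(g,h)
deriv(g,i)
deriv(i,i)
deriv(j,e)
deriv(j,g)
deriv(j,h)
deriv(j,i)

round 1: derive deriv(b,g) via R0 from blue(b,g)
round 1: derive deriv(e,e) via R0 from blue(e,e)
round 1: derive deriv(e,g) via R0 from blue(e,g)
round 1: derive deriv(e,h) via R0 from blue(e,h)
round 1: derive deriv(e,i) via R0 from blue(e,i)
round 1: derive deriv(f,b) via R0 from blue(f,b)
round 1: derive deriv(f,g) via R0 from blue(f,g)
round 1: derive deriv(g,e) via R0 from blue(g,e)
round 1: derive deriv(i,i) via R0 from blue(i,i)
round 1: derive deriv(j,e) via R0 from blue(j,e)
round 1: derive deriv(j,g) via R0 from blue(j,g)
round 2: derive deriv(b,e) via R1 from deriv(b,g), deriv(g,e)
round 2: derive deriv(f,e) via R1 from deriv(f,g), deriv(g,e)
round 2: derive deriv(g,g) via R1 from deriv(g,e), deriv(e,g)
round 2: derive deriv(g,h) via R1 from deriv(g,e), deriv(e,h)
round 2: derive deriv(g,i) via R1 from deriv(g,e), deriv(e,i)
round 2: derive deriv(j,h) via R1 from deriv(j,e), deriv(e,h)
round 2: derive deriv(j,i) via R1 from deriv(j,e), deriv(e,i)
round 3: derive deriv(b,h) via R1 from deriv(b,e), deriv(e,h)
round 3: derive deriv(b,i) via R1 from deriv(b,e), deriv(e,i)
round 3: derive deriv(f,h) via R1 from deriv(f,e), deriv(e,h)
round 3: derive deriv(f,i) via R1 from deriv(f,e), deriv(e,i)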